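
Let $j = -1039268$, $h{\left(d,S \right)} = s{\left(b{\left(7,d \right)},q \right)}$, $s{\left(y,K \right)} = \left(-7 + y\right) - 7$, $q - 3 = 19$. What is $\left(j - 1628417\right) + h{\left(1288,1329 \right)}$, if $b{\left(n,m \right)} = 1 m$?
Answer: $-2666411$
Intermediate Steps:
$q = 22$ ($q = 3 + 19 = 22$)
$b{\left(n,m \right)} = m$
$s{\left(y,K \right)} = -14 + y$
$h{\left(d,S \right)} = -14 + d$
$\left(j - 1628417\right) + h{\left(1288,1329 \right)} = \left(-1039268 - 1628417\right) + \left(-14 + 1288\right) = -2667685 + 1274 = -2666411$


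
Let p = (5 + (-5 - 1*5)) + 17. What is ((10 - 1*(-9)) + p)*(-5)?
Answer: -155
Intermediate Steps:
p = 12 (p = (5 + (-5 - 5)) + 17 = (5 - 10) + 17 = -5 + 17 = 12)
((10 - 1*(-9)) + p)*(-5) = ((10 - 1*(-9)) + 12)*(-5) = ((10 + 9) + 12)*(-5) = (19 + 12)*(-5) = 31*(-5) = -155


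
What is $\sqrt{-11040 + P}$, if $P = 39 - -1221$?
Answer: $2 i \sqrt{2445} \approx 98.894 i$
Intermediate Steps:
$P = 1260$ ($P = 39 + 1221 = 1260$)
$\sqrt{-11040 + P} = \sqrt{-11040 + 1260} = \sqrt{-9780} = 2 i \sqrt{2445}$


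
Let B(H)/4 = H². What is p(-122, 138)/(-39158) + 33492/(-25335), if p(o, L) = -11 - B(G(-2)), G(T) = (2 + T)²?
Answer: -437067017/330689310 ≈ -1.3217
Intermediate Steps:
B(H) = 4*H²
p(o, L) = -11 (p(o, L) = -11 - 4*((2 - 2)²)² = -11 - 4*(0²)² = -11 - 4*0² = -11 - 4*0 = -11 - 1*0 = -11 + 0 = -11)
p(-122, 138)/(-39158) + 33492/(-25335) = -11/(-39158) + 33492/(-25335) = -11*(-1/39158) + 33492*(-1/25335) = 11/39158 - 11164/8445 = -437067017/330689310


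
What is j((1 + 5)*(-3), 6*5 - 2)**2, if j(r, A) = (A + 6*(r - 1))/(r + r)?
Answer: 1849/324 ≈ 5.7068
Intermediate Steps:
j(r, A) = (-6 + A + 6*r)/(2*r) (j(r, A) = (A + 6*(-1 + r))/((2*r)) = (A + (-6 + 6*r))*(1/(2*r)) = (-6 + A + 6*r)*(1/(2*r)) = (-6 + A + 6*r)/(2*r))
j((1 + 5)*(-3), 6*5 - 2)**2 = ((-6 + (6*5 - 2) + 6*((1 + 5)*(-3)))/(2*(((1 + 5)*(-3)))))**2 = ((-6 + (30 - 2) + 6*(6*(-3)))/(2*((6*(-3)))))**2 = ((1/2)*(-6 + 28 + 6*(-18))/(-18))**2 = ((1/2)*(-1/18)*(-6 + 28 - 108))**2 = ((1/2)*(-1/18)*(-86))**2 = (43/18)**2 = 1849/324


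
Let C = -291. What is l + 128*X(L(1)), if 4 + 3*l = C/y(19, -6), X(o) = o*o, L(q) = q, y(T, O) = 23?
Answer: 8449/69 ≈ 122.45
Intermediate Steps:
X(o) = o²
l = -383/69 (l = -4/3 + (-291/23)/3 = -4/3 + (-291*1/23)/3 = -4/3 + (⅓)*(-291/23) = -4/3 - 97/23 = -383/69 ≈ -5.5507)
l + 128*X(L(1)) = -383/69 + 128*1² = -383/69 + 128*1 = -383/69 + 128 = 8449/69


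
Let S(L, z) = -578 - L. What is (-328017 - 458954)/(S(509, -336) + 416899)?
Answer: -786971/415812 ≈ -1.8926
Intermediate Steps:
(-328017 - 458954)/(S(509, -336) + 416899) = (-328017 - 458954)/((-578 - 1*509) + 416899) = -786971/((-578 - 509) + 416899) = -786971/(-1087 + 416899) = -786971/415812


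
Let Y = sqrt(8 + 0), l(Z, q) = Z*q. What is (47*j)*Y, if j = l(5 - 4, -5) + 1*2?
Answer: -282*sqrt(2) ≈ -398.81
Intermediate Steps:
j = -3 (j = (5 - 4)*(-5) + 1*2 = 1*(-5) + 2 = -5 + 2 = -3)
Y = 2*sqrt(2) (Y = sqrt(8) = 2*sqrt(2) ≈ 2.8284)
(47*j)*Y = (47*(-3))*(2*sqrt(2)) = -282*sqrt(2)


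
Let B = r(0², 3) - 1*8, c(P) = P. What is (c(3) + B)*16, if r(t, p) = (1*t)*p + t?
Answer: -80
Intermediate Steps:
r(t, p) = t + p*t (r(t, p) = t*p + t = p*t + t = t + p*t)
B = -8 (B = 0²*(1 + 3) - 1*8 = 0*4 - 8 = 0 - 8 = -8)
(c(3) + B)*16 = (3 - 8)*16 = -5*16 = -80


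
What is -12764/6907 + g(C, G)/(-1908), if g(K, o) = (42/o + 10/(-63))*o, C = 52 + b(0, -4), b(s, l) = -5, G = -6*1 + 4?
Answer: -776348959/415124514 ≈ -1.8702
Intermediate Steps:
G = -2 (G = -6 + 4 = -2)
C = 47 (C = 52 - 5 = 47)
g(K, o) = o*(-10/63 + 42/o) (g(K, o) = (42/o + 10*(-1/63))*o = (42/o - 10/63)*o = (-10/63 + 42/o)*o = o*(-10/63 + 42/o))
-12764/6907 + g(C, G)/(-1908) = -12764/6907 + (42 - 10/63*(-2))/(-1908) = -12764*1/6907 + (42 + 20/63)*(-1/1908) = -12764/6907 + (2666/63)*(-1/1908) = -12764/6907 - 1333/60102 = -776348959/415124514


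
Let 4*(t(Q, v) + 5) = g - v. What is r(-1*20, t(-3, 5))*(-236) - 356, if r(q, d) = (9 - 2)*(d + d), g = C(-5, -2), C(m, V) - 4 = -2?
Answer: 18642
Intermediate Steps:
C(m, V) = 2 (C(m, V) = 4 - 2 = 2)
g = 2
t(Q, v) = -9/2 - v/4 (t(Q, v) = -5 + (2 - v)/4 = -5 + (½ - v/4) = -9/2 - v/4)
r(q, d) = 14*d (r(q, d) = 7*(2*d) = 14*d)
r(-1*20, t(-3, 5))*(-236) - 356 = (14*(-9/2 - ¼*5))*(-236) - 356 = (14*(-9/2 - 5/4))*(-236) - 356 = (14*(-23/4))*(-236) - 356 = -161/2*(-236) - 356 = 18998 - 356 = 18642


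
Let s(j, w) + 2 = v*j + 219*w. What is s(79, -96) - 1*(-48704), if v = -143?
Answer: 16381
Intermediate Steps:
s(j, w) = -2 - 143*j + 219*w (s(j, w) = -2 + (-143*j + 219*w) = -2 - 143*j + 219*w)
s(79, -96) - 1*(-48704) = (-2 - 143*79 + 219*(-96)) - 1*(-48704) = (-2 - 11297 - 21024) + 48704 = -32323 + 48704 = 16381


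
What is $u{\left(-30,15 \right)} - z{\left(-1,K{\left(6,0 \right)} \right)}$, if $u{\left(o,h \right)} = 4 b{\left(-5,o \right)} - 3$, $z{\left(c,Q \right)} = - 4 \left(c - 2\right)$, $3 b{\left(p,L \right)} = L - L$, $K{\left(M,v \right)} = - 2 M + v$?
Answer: $-15$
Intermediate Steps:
$K{\left(M,v \right)} = v - 2 M$
$b{\left(p,L \right)} = 0$ ($b{\left(p,L \right)} = \frac{L - L}{3} = \frac{1}{3} \cdot 0 = 0$)
$z{\left(c,Q \right)} = 8 - 4 c$ ($z{\left(c,Q \right)} = - 4 \left(-2 + c\right) = 8 - 4 c$)
$u{\left(o,h \right)} = -3$ ($u{\left(o,h \right)} = 4 \cdot 0 - 3 = 0 - 3 = -3$)
$u{\left(-30,15 \right)} - z{\left(-1,K{\left(6,0 \right)} \right)} = -3 - \left(8 - -4\right) = -3 - \left(8 + 4\right) = -3 - 12 = -15$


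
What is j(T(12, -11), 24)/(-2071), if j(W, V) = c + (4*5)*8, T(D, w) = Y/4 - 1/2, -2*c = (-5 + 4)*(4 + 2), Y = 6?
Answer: -163/2071 ≈ -0.078706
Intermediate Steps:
c = 3 (c = -(-5 + 4)*(4 + 2)/2 = -(-1)*6/2 = -1/2*(-6) = 3)
T(D, w) = 1 (T(D, w) = 6/4 - 1/2 = 6*(1/4) - 1*1/2 = 3/2 - 1/2 = 1)
j(W, V) = 163 (j(W, V) = 3 + (4*5)*8 = 3 + 20*8 = 3 + 160 = 163)
j(T(12, -11), 24)/(-2071) = 163/(-2071) = 163*(-1/2071) = -163/2071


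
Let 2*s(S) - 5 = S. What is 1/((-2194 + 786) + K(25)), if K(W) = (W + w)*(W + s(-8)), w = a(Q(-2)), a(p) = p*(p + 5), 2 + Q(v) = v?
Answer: -2/1829 ≈ -0.0010935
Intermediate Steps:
Q(v) = -2 + v
s(S) = 5/2 + S/2
a(p) = p*(5 + p)
w = -4 (w = (-2 - 2)*(5 + (-2 - 2)) = -4*(5 - 4) = -4*1 = -4)
K(W) = (-4 + W)*(-3/2 + W) (K(W) = (W - 4)*(W + (5/2 + (½)*(-8))) = (-4 + W)*(W + (5/2 - 4)) = (-4 + W)*(W - 3/2) = (-4 + W)*(-3/2 + W))
1/((-2194 + 786) + K(25)) = 1/((-2194 + 786) + (6 + 25² - 11/2*25)) = 1/(-1408 + (6 + 625 - 275/2)) = 1/(-1408 + 987/2) = 1/(-1829/2) = -2/1829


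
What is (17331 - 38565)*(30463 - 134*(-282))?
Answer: -1449241734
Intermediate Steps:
(17331 - 38565)*(30463 - 134*(-282)) = -21234*(30463 + 37788) = -21234*68251 = -1449241734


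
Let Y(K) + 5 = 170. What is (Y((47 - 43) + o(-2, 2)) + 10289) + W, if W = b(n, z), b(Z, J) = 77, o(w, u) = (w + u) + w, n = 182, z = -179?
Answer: 10531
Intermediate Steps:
o(w, u) = u + 2*w (o(w, u) = (u + w) + w = u + 2*w)
Y(K) = 165 (Y(K) = -5 + 170 = 165)
W = 77
(Y((47 - 43) + o(-2, 2)) + 10289) + W = (165 + 10289) + 77 = 10454 + 77 = 10531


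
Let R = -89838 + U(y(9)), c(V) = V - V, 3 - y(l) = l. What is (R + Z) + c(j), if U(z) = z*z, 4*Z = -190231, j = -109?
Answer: -549439/4 ≈ -1.3736e+5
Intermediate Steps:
y(l) = 3 - l
Z = -190231/4 (Z = (¼)*(-190231) = -190231/4 ≈ -47558.)
c(V) = 0
U(z) = z²
R = -89802 (R = -89838 + (3 - 1*9)² = -89838 + (3 - 9)² = -89838 + (-6)² = -89838 + 36 = -89802)
(R + Z) + c(j) = (-89802 - 190231/4) + 0 = -549439/4 + 0 = -549439/4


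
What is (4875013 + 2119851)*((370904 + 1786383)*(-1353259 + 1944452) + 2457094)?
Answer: 8921077685184029040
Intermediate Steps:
(4875013 + 2119851)*((370904 + 1786383)*(-1353259 + 1944452) + 2457094) = 6994864*(2157287*591193 + 2457094) = 6994864*(1275372973391 + 2457094) = 6994864*1275375430485 = 8921077685184029040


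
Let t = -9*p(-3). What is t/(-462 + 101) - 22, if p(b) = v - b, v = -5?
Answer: -7960/361 ≈ -22.050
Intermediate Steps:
p(b) = -5 - b
t = 18 (t = -9*(-5 - 1*(-3)) = -9*(-5 + 3) = -9*(-2) = 18)
t/(-462 + 101) - 22 = 18/(-462 + 101) - 22 = 18/(-361) - 22 = -1/361*18 - 22 = -18/361 - 22 = -7960/361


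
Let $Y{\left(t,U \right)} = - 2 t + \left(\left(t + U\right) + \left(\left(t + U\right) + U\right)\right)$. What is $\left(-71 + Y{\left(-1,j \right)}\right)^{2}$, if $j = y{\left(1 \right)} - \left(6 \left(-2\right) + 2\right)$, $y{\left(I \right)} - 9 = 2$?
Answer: $64$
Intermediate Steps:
$y{\left(I \right)} = 11$ ($y{\left(I \right)} = 9 + 2 = 11$)
$j = 21$ ($j = 11 - \left(6 \left(-2\right) + 2\right) = 11 - \left(-12 + 2\right) = 11 - -10 = 11 + 10 = 21$)
$Y{\left(t,U \right)} = 3 U$ ($Y{\left(t,U \right)} = - 2 t + \left(\left(U + t\right) + \left(\left(U + t\right) + U\right)\right) = - 2 t + \left(\left(U + t\right) + \left(t + 2 U\right)\right) = - 2 t + \left(2 t + 3 U\right) = 3 U$)
$\left(-71 + Y{\left(-1,j \right)}\right)^{2} = \left(-71 + 3 \cdot 21\right)^{2} = \left(-71 + 63\right)^{2} = \left(-8\right)^{2} = 64$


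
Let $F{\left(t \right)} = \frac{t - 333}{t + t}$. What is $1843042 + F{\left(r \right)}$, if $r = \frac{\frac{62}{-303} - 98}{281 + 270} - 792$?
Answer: $\frac{487508874352569}{264513064} \approx 1.843 \cdot 10^{6}$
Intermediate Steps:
$r = - \frac{132256532}{166953}$ ($r = \frac{62 \left(- \frac{1}{303}\right) - 98}{551} - 792 = \left(- \frac{62}{303} - 98\right) \frac{1}{551} - 792 = \left(- \frac{29756}{303}\right) \frac{1}{551} - 792 = - \frac{29756}{166953} - 792 = - \frac{132256532}{166953} \approx -792.18$)
$F{\left(t \right)} = \frac{-333 + t}{2 t}$
$1843042 + F{\left(r \right)} = 1843042 + \frac{-333 - \frac{132256532}{166953}}{2 \left(- \frac{132256532}{166953}\right)} = 1843042 + \frac{1}{2} \left(- \frac{166953}{132256532}\right) \left(- \frac{187851881}{166953}\right) = 1843042 + \frac{187851881}{264513064} = \frac{487508874352569}{264513064}$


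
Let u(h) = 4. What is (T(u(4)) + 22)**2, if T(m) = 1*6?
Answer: 784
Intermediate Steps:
T(m) = 6
(T(u(4)) + 22)**2 = (6 + 22)**2 = 28**2 = 784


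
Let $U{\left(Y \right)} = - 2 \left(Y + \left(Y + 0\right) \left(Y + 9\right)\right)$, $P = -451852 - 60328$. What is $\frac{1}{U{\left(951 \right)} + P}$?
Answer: $- \frac{1}{2340002} \approx -4.2735 \cdot 10^{-7}$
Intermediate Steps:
$P = -512180$
$U{\left(Y \right)} = - 2 Y - 2 Y \left(9 + Y\right)$ ($U{\left(Y \right)} = - 2 \left(Y + Y \left(9 + Y\right)\right) = - 2 Y - 2 Y \left(9 + Y\right)$)
$\frac{1}{U{\left(951 \right)} + P} = \frac{1}{\left(-2\right) 951 \left(10 + 951\right) - 512180} = \frac{1}{\left(-2\right) 951 \cdot 961 - 512180} = \frac{1}{-1827822 - 512180} = \frac{1}{-2340002} = - \frac{1}{2340002}$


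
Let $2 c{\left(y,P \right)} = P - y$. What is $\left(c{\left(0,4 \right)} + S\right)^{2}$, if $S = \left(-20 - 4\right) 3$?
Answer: $4900$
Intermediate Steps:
$c{\left(y,P \right)} = \frac{P}{2} - \frac{y}{2}$ ($c{\left(y,P \right)} = \frac{P - y}{2} = \frac{P}{2} - \frac{y}{2}$)
$S = -72$ ($S = \left(-24\right) 3 = -72$)
$\left(c{\left(0,4 \right)} + S\right)^{2} = \left(\left(\frac{1}{2} \cdot 4 - 0\right) - 72\right)^{2} = \left(\left(2 + 0\right) - 72\right)^{2} = \left(2 - 72\right)^{2} = \left(-70\right)^{2} = 4900$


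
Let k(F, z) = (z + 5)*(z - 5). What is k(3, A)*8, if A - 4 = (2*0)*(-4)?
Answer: -72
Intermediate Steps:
A = 4 (A = 4 + (2*0)*(-4) = 4 + 0*(-4) = 4 + 0 = 4)
k(F, z) = (-5 + z)*(5 + z) (k(F, z) = (5 + z)*(-5 + z) = (-5 + z)*(5 + z))
k(3, A)*8 = (-25 + 4**2)*8 = (-25 + 16)*8 = -9*8 = -72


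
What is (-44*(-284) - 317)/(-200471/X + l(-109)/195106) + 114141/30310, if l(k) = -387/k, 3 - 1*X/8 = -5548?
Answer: -174068137999542658661/64610465490530890 ≈ -2694.1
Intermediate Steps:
X = 44408 (X = 24 - 8*(-5548) = 24 + 44384 = 44408)
(-44*(-284) - 317)/(-200471/X + l(-109)/195106) + 114141/30310 = (-44*(-284) - 317)/(-200471/44408 - 387/(-109)/195106) + 114141/30310 = (12496 - 317)/(-200471*1/44408 - 387*(-1/109)*(1/195106)) + 114141*(1/30310) = 12179/(-200471/44408 + (387/109)*(1/195106)) + 114141/30310 = 12179/(-200471/44408 + 387/21266554) + 114141/30310 = 12179/(-2131655080519/472202565016) + 114141/30310 = 12179*(-472202565016/2131655080519) + 114141/30310 = -5750955039329864/2131655080519 + 114141/30310 = -174068137999542658661/64610465490530890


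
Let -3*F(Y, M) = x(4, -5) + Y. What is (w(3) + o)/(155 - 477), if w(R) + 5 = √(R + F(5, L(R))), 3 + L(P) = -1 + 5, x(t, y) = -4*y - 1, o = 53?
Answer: -24/161 - I*√5/322 ≈ -0.14907 - 0.0069443*I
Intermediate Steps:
x(t, y) = -1 - 4*y
L(P) = 1 (L(P) = -3 + (-1 + 5) = -3 + 4 = 1)
F(Y, M) = -19/3 - Y/3 (F(Y, M) = -((-1 - 4*(-5)) + Y)/3 = -((-1 + 20) + Y)/3 = -(19 + Y)/3 = -19/3 - Y/3)
w(R) = -5 + √(-8 + R) (w(R) = -5 + √(R + (-19/3 - ⅓*5)) = -5 + √(R + (-19/3 - 5/3)) = -5 + √(R - 8) = -5 + √(-8 + R))
(w(3) + o)/(155 - 477) = ((-5 + √(-8 + 3)) + 53)/(155 - 477) = ((-5 + √(-5)) + 53)/(-322) = ((-5 + I*√5) + 53)*(-1/322) = (48 + I*√5)*(-1/322) = -24/161 - I*√5/322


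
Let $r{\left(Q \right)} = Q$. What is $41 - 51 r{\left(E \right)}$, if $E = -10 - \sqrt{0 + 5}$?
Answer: $551 + 51 \sqrt{5} \approx 665.04$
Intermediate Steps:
$E = -10 - \sqrt{5} \approx -12.236$
$41 - 51 r{\left(E \right)} = 41 - 51 \left(-10 - \sqrt{5}\right) = 41 + \left(510 + 51 \sqrt{5}\right) = 551 + 51 \sqrt{5}$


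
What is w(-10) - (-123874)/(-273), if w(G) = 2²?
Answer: -122782/273 ≈ -449.75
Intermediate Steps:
w(G) = 4
w(-10) - (-123874)/(-273) = 4 - (-123874)/(-273) = 4 - (-123874)*(-1)/273 = 4 - 257*482/273 = 4 - 123874/273 = -122782/273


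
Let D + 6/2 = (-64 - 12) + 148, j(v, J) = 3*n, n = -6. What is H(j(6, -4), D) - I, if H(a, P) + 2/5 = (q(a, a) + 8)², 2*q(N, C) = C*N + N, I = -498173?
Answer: 2620468/5 ≈ 5.2409e+5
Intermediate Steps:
j(v, J) = -18 (j(v, J) = 3*(-6) = -18)
q(N, C) = N/2 + C*N/2 (q(N, C) = (C*N + N)/2 = (N + C*N)/2 = N/2 + C*N/2)
D = 69 (D = -3 + ((-64 - 12) + 148) = -3 + (-76 + 148) = -3 + 72 = 69)
H(a, P) = -⅖ + (8 + a*(1 + a)/2)² (H(a, P) = -⅖ + (a*(1 + a)/2 + 8)² = -⅖ + (8 + a*(1 + a)/2)²)
H(j(6, -4), D) - I = (-⅖ + (16 - 18*(1 - 18))²/4) - 1*(-498173) = (-⅖ + (16 - 18*(-17))²/4) + 498173 = (-⅖ + (16 + 306)²/4) + 498173 = (-⅖ + (¼)*322²) + 498173 = (-⅖ + (¼)*103684) + 498173 = (-⅖ + 25921) + 498173 = 129603/5 + 498173 = 2620468/5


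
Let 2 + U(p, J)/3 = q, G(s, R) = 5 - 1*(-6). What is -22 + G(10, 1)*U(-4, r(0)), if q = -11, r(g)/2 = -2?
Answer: -451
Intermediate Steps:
r(g) = -4 (r(g) = 2*(-2) = -4)
G(s, R) = 11 (G(s, R) = 5 + 6 = 11)
U(p, J) = -39 (U(p, J) = -6 + 3*(-11) = -6 - 33 = -39)
-22 + G(10, 1)*U(-4, r(0)) = -22 + 11*(-39) = -22 - 429 = -451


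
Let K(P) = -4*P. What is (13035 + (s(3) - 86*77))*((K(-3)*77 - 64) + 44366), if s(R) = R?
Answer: 290170016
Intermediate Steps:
(13035 + (s(3) - 86*77))*((K(-3)*77 - 64) + 44366) = (13035 + (3 - 86*77))*((-4*(-3)*77 - 64) + 44366) = (13035 + (3 - 6622))*((12*77 - 64) + 44366) = (13035 - 6619)*((924 - 64) + 44366) = 6416*(860 + 44366) = 6416*45226 = 290170016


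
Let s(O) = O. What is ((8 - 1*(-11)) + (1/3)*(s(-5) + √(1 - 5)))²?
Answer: 300 + 208*I/9 ≈ 300.0 + 23.111*I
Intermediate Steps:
((8 - 1*(-11)) + (1/3)*(s(-5) + √(1 - 5)))² = ((8 - 1*(-11)) + (1/3)*(-5 + √(1 - 5)))² = ((8 + 11) + (1*(⅓))*(-5 + √(-4)))² = (19 + (-5 + 2*I)/3)² = (19 + (-5/3 + 2*I/3))² = (52/3 + 2*I/3)²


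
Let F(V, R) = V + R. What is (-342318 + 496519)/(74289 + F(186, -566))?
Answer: 154201/73909 ≈ 2.0864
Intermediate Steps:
F(V, R) = R + V
(-342318 + 496519)/(74289 + F(186, -566)) = (-342318 + 496519)/(74289 + (-566 + 186)) = 154201/(74289 - 380) = 154201/73909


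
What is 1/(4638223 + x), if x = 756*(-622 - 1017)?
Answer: 1/3399139 ≈ 2.9419e-7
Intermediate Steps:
x = -1239084 (x = 756*(-1639) = -1239084)
1/(4638223 + x) = 1/(4638223 - 1239084) = 1/3399139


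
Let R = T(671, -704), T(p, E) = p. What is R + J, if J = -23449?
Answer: -22778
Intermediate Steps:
R = 671
R + J = 671 - 23449 = -22778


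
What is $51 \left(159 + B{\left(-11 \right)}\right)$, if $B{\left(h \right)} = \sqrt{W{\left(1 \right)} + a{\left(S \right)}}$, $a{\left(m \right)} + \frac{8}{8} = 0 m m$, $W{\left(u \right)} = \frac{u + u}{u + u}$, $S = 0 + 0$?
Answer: $8109$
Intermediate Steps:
$S = 0$
$W{\left(u \right)} = 1$ ($W{\left(u \right)} = \frac{2 u}{2 u} = 2 u \frac{1}{2 u} = 1$)
$a{\left(m \right)} = -1$ ($a{\left(m \right)} = -1 + 0 m m = -1 + 0 m = -1 + 0 = -1$)
$B{\left(h \right)} = 0$ ($B{\left(h \right)} = \sqrt{1 - 1} = \sqrt{0} = 0$)
$51 \left(159 + B{\left(-11 \right)}\right) = 51 \left(159 + 0\right) = 51 \cdot 159 = 8109$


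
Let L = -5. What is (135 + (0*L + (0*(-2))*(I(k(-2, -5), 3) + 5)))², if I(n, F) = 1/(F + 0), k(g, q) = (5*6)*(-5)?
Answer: 18225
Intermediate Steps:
k(g, q) = -150 (k(g, q) = 30*(-5) = -150)
I(n, F) = 1/F
(135 + (0*L + (0*(-2))*(I(k(-2, -5), 3) + 5)))² = (135 + (0*(-5) + (0*(-2))*(1/3 + 5)))² = (135 + (0 + 0*(⅓ + 5)))² = (135 + (0 + 0*(16/3)))² = (135 + (0 + 0))² = (135 + 0)² = 135² = 18225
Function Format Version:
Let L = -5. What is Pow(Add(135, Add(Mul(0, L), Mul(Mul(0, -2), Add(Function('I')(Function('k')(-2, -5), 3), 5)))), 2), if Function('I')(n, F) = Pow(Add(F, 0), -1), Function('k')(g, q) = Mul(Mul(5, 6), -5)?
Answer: 18225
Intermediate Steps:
Function('k')(g, q) = -150 (Function('k')(g, q) = Mul(30, -5) = -150)
Function('I')(n, F) = Pow(F, -1)
Pow(Add(135, Add(Mul(0, L), Mul(Mul(0, -2), Add(Function('I')(Function('k')(-2, -5), 3), 5)))), 2) = Pow(Add(135, Add(Mul(0, -5), Mul(Mul(0, -2), Add(Pow(3, -1), 5)))), 2) = Pow(Add(135, Add(0, Mul(0, Add(Rational(1, 3), 5)))), 2) = Pow(Add(135, Add(0, Mul(0, Rational(16, 3)))), 2) = Pow(Add(135, Add(0, 0)), 2) = Pow(Add(135, 0), 2) = Pow(135, 2) = 18225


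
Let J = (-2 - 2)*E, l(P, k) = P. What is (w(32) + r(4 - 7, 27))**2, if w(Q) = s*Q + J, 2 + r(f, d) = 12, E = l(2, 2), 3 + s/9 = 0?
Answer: 743044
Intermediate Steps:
s = -27 (s = -27 + 9*0 = -27 + 0 = -27)
E = 2
r(f, d) = 10 (r(f, d) = -2 + 12 = 10)
J = -8 (J = (-2 - 2)*2 = -4*2 = -8)
w(Q) = -8 - 27*Q (w(Q) = -27*Q - 8 = -8 - 27*Q)
(w(32) + r(4 - 7, 27))**2 = ((-8 - 27*32) + 10)**2 = ((-8 - 864) + 10)**2 = (-872 + 10)**2 = (-862)**2 = 743044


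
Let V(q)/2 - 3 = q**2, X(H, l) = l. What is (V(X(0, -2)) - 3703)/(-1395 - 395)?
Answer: 3689/1790 ≈ 2.0609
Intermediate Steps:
V(q) = 6 + 2*q**2
(V(X(0, -2)) - 3703)/(-1395 - 395) = ((6 + 2*(-2)**2) - 3703)/(-1395 - 395) = ((6 + 2*4) - 3703)/(-1790) = ((6 + 8) - 3703)*(-1/1790) = (14 - 3703)*(-1/1790) = -3689*(-1/1790) = 3689/1790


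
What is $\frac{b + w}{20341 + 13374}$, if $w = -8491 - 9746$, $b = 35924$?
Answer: $\frac{17687}{33715} \approx 0.5246$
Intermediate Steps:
$w = -18237$
$\frac{b + w}{20341 + 13374} = \frac{35924 - 18237}{20341 + 13374} = \frac{17687}{33715}$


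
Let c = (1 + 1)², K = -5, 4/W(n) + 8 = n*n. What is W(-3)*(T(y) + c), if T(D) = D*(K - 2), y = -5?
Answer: 156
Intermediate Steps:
W(n) = 4/(-8 + n²) (W(n) = 4/(-8 + n*n) = 4/(-8 + n²))
T(D) = -7*D (T(D) = D*(-5 - 2) = D*(-7) = -7*D)
c = 4 (c = 2² = 4)
W(-3)*(T(y) + c) = (4/(-8 + (-3)²))*(-7*(-5) + 4) = (4/(-8 + 9))*(35 + 4) = (4/1)*39 = (4*1)*39 = 4*39 = 156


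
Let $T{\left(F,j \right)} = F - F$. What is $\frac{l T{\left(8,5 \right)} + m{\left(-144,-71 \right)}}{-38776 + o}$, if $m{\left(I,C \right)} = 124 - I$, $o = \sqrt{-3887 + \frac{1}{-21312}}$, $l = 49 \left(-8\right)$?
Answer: $- \frac{221473622016}{32044340926657} - \frac{6432 i \sqrt{3065070565}}{32044340926657} \approx -0.0069115 - 1.1113 \cdot 10^{-5} i$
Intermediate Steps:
$l = -392$
$T{\left(F,j \right)} = 0$
$o = \frac{i \sqrt{3065070565}}{888}$ ($o = \sqrt{-3887 - \frac{1}{21312}} = \sqrt{- \frac{82839745}{21312}} = \frac{i \sqrt{3065070565}}{888} \approx 62.346 i$)
$\frac{l T{\left(8,5 \right)} + m{\left(-144,-71 \right)}}{-38776 + o} = \frac{\left(-392\right) 0 + \left(124 - -144\right)}{-38776 + \frac{i \sqrt{3065070565}}{888}} = \frac{0 + \left(124 + 144\right)}{-38776 + \frac{i \sqrt{3065070565}}{888}} = \frac{0 + 268}{-38776 + \frac{i \sqrt{3065070565}}{888}} = \frac{268}{-38776 + \frac{i \sqrt{3065070565}}{888}}$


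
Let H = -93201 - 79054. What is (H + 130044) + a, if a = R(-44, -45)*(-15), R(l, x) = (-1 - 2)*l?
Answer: -44191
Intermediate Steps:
R(l, x) = -3*l
a = -1980 (a = -3*(-44)*(-15) = 132*(-15) = -1980)
H = -172255
(H + 130044) + a = (-172255 + 130044) - 1980 = -42211 - 1980 = -44191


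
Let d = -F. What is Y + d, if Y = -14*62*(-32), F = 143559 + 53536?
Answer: -169319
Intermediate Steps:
F = 197095
d = -197095 (d = -1*197095 = -197095)
Y = 27776 (Y = -868*(-32) = 27776)
Y + d = 27776 - 197095 = -169319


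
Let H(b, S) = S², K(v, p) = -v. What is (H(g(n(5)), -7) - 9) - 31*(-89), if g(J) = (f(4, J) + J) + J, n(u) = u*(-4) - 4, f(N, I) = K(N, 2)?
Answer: 2799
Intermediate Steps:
f(N, I) = -N
n(u) = -4 - 4*u (n(u) = -4*u - 4 = -4 - 4*u)
g(J) = -4 + 2*J (g(J) = (-1*4 + J) + J = (-4 + J) + J = -4 + 2*J)
(H(g(n(5)), -7) - 9) - 31*(-89) = ((-7)² - 9) - 31*(-89) = (49 - 9) + 2759 = 40 + 2759 = 2799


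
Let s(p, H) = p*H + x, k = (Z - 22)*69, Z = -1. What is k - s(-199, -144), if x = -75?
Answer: -30168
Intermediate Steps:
k = -1587 (k = (-1 - 22)*69 = -23*69 = -1587)
s(p, H) = -75 + H*p (s(p, H) = p*H - 75 = H*p - 75 = -75 + H*p)
k - s(-199, -144) = -1587 - (-75 - 144*(-199)) = -1587 - (-75 + 28656) = -1587 - 1*28581 = -1587 - 28581 = -30168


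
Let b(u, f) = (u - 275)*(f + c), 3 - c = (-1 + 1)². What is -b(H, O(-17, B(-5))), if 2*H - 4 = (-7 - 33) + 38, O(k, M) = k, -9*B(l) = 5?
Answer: -3836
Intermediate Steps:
B(l) = -5/9 (B(l) = -⅑*5 = -5/9)
c = 3 (c = 3 - (-1 + 1)² = 3 - 1*0² = 3 - 1*0 = 3 + 0 = 3)
H = 1 (H = 2 + ((-7 - 33) + 38)/2 = 2 + (-40 + 38)/2 = 2 + (½)*(-2) = 2 - 1 = 1)
b(u, f) = (-275 + u)*(3 + f) (b(u, f) = (u - 275)*(f + 3) = (-275 + u)*(3 + f))
-b(H, O(-17, B(-5))) = -(-825 - 275*(-17) + 3*1 - 17*1) = -(-825 + 4675 + 3 - 17) = -1*3836 = -3836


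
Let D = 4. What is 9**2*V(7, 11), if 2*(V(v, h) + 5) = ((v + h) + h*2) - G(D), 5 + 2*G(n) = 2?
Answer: 5103/4 ≈ 1275.8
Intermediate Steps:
G(n) = -3/2 (G(n) = -5/2 + (1/2)*2 = -5/2 + 1 = -3/2)
V(v, h) = -17/4 + v/2 + 3*h/2 (V(v, h) = -5 + (((v + h) + h*2) - 1*(-3/2))/2 = -5 + (((h + v) + 2*h) + 3/2)/2 = -5 + ((v + 3*h) + 3/2)/2 = -5 + (3/2 + v + 3*h)/2 = -5 + (3/4 + v/2 + 3*h/2) = -17/4 + v/2 + 3*h/2)
9**2*V(7, 11) = 9**2*(-17/4 + (1/2)*7 + (3/2)*11) = 81*(-17/4 + 7/2 + 33/2) = 81*(63/4) = 5103/4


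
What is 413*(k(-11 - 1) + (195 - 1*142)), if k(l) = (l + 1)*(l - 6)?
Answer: 103663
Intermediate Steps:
k(l) = (1 + l)*(-6 + l)
413*(k(-11 - 1) + (195 - 1*142)) = 413*((-6 + (-11 - 1)² - 5*(-11 - 1)) + (195 - 1*142)) = 413*((-6 + (-12)² - 5*(-12)) + (195 - 142)) = 413*((-6 + 144 + 60) + 53) = 413*(198 + 53) = 413*251 = 103663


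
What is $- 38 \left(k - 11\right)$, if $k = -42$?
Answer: $2014$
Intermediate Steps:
$- 38 \left(k - 11\right) = - 38 \left(-42 - 11\right) = \left(-38\right) \left(-53\right) = 2014$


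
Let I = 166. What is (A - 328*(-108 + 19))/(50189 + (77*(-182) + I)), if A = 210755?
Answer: 239947/36341 ≈ 6.6027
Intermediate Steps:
(A - 328*(-108 + 19))/(50189 + (77*(-182) + I)) = (210755 - 328*(-108 + 19))/(50189 + (77*(-182) + 166)) = (210755 - 328*(-89))/(50189 + (-14014 + 166)) = (210755 + 29192)/(50189 - 13848) = 239947/36341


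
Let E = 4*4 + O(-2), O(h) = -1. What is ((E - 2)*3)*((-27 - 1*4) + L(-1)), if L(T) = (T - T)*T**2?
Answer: -1209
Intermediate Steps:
E = 15 (E = 4*4 - 1 = 16 - 1 = 15)
L(T) = 0 (L(T) = 0*T**2 = 0)
((E - 2)*3)*((-27 - 1*4) + L(-1)) = ((15 - 2)*3)*((-27 - 1*4) + 0) = (13*3)*((-27 - 4) + 0) = 39*(-31 + 0) = 39*(-31) = -1209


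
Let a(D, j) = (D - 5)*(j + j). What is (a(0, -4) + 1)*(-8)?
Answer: -328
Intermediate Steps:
a(D, j) = 2*j*(-5 + D) (a(D, j) = (-5 + D)*(2*j) = 2*j*(-5 + D))
(a(0, -4) + 1)*(-8) = (2*(-4)*(-5 + 0) + 1)*(-8) = (2*(-4)*(-5) + 1)*(-8) = (40 + 1)*(-8) = 41*(-8) = -328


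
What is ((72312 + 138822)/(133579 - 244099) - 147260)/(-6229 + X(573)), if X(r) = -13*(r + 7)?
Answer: 2712564389/253624980 ≈ 10.695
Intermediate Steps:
X(r) = -91 - 13*r (X(r) = -13*(7 + r) = -91 - 13*r)
((72312 + 138822)/(133579 - 244099) - 147260)/(-6229 + X(573)) = ((72312 + 138822)/(133579 - 244099) - 147260)/(-6229 + (-91 - 13*573)) = (211134/(-110520) - 147260)/(-6229 + (-91 - 7449)) = (211134*(-1/110520) - 147260)/(-6229 - 7540) = (-35189/18420 - 147260)/(-13769) = -2712564389/18420*(-1/13769) = 2712564389/253624980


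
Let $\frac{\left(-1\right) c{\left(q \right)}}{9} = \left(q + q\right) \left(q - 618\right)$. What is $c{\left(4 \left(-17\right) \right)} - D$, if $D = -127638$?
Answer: $-712026$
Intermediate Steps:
$c{\left(q \right)} = - 18 q \left(-618 + q\right)$ ($c{\left(q \right)} = - 9 \left(q + q\right) \left(q - 618\right) = - 9 \cdot 2 q \left(-618 + q\right) = - 18 q \left(-618 + q\right)$)
$c{\left(4 \left(-17\right) \right)} - D = 18 \cdot 4 \left(-17\right) \left(618 - 4 \left(-17\right)\right) - -127638 = 18 \left(-68\right) \left(618 - -68\right) + 127638 = 18 \left(-68\right) \left(618 + 68\right) + 127638 = 18 \left(-68\right) 686 + 127638 = -839664 + 127638 = -712026$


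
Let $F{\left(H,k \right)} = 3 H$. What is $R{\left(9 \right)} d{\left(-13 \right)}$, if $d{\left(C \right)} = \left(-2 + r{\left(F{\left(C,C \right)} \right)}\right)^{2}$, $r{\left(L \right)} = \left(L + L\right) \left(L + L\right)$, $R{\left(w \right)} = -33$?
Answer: $-1220693892$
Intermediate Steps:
$r{\left(L \right)} = 4 L^{2}$ ($r{\left(L \right)} = 2 L 2 L = 4 L^{2}$)
$d{\left(C \right)} = \left(-2 + 36 C^{2}\right)^{2}$ ($d{\left(C \right)} = \left(-2 + 4 \left(3 C\right)^{2}\right)^{2} = \left(-2 + 4 \cdot 9 C^{2}\right)^{2} = \left(-2 + 36 C^{2}\right)^{2}$)
$R{\left(9 \right)} d{\left(-13 \right)} = - 33 \cdot 4 \left(-1 + 18 \left(-13\right)^{2}\right)^{2} = - 33 \cdot 4 \left(-1 + 18 \cdot 169\right)^{2} = - 33 \cdot 4 \left(-1 + 3042\right)^{2} = - 33 \cdot 4 \cdot 3041^{2} = - 33 \cdot 4 \cdot 9247681 = \left(-33\right) 36990724 = -1220693892$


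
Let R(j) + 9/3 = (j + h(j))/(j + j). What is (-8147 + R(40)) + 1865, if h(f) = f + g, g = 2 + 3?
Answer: -100543/16 ≈ -6283.9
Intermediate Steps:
g = 5
h(f) = 5 + f (h(f) = f + 5 = 5 + f)
R(j) = -3 + (5 + 2*j)/(2*j) (R(j) = -3 + (j + (5 + j))/(j + j) = -3 + (5 + 2*j)/((2*j)) = -3 + (5 + 2*j)*(1/(2*j)) = -3 + (5 + 2*j)/(2*j))
(-8147 + R(40)) + 1865 = (-8147 + (-2 + (5/2)/40)) + 1865 = (-8147 + (-2 + (5/2)*(1/40))) + 1865 = (-8147 + (-2 + 1/16)) + 1865 = (-8147 - 31/16) + 1865 = -130383/16 + 1865 = -100543/16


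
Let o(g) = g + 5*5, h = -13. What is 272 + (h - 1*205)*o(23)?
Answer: -10192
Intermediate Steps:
o(g) = 25 + g (o(g) = g + 25 = 25 + g)
272 + (h - 1*205)*o(23) = 272 + (-13 - 1*205)*(25 + 23) = 272 + (-13 - 205)*48 = 272 - 218*48 = 272 - 10464 = -10192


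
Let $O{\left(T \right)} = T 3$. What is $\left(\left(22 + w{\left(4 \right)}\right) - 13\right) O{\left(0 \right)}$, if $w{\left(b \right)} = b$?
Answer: $0$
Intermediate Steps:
$O{\left(T \right)} = 3 T$
$\left(\left(22 + w{\left(4 \right)}\right) - 13\right) O{\left(0 \right)} = \left(\left(22 + 4\right) - 13\right) 3 \cdot 0 = \left(26 - 13\right) 0 = 13 \cdot 0 = 0$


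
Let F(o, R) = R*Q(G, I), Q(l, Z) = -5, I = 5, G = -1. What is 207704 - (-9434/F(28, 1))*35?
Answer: 141666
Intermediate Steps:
F(o, R) = -5*R (F(o, R) = R*(-5) = -5*R)
207704 - (-9434/F(28, 1))*35 = 207704 - (-9434/((-5*1)))*35 = 207704 - (-9434/(-5))*35 = 207704 - (-9434*(-⅕))*35 = 207704 - 9434*35/5 = 207704 - 1*66038 = 207704 - 66038 = 141666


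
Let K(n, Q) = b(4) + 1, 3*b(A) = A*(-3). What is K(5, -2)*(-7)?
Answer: 21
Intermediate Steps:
b(A) = -A (b(A) = (A*(-3))/3 = (-3*A)/3 = -A)
K(n, Q) = -3 (K(n, Q) = -1*4 + 1 = -4 + 1 = -3)
K(5, -2)*(-7) = -3*(-7) = 21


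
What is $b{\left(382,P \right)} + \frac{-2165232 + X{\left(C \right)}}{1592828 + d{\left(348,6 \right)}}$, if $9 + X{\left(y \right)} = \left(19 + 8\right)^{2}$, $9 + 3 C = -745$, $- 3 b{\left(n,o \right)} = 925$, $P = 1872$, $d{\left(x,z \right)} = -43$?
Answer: $- \frac{1479819661}{4778355} \approx -309.69$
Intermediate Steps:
$b{\left(n,o \right)} = - \frac{925}{3}$ ($b{\left(n,o \right)} = \left(- \frac{1}{3}\right) 925 = - \frac{925}{3}$)
$C = - \frac{754}{3}$ ($C = -3 + \frac{1}{3} \left(-745\right) = -3 - \frac{745}{3} = - \frac{754}{3} \approx -251.33$)
$X{\left(y \right)} = 720$ ($X{\left(y \right)} = -9 + \left(19 + 8\right)^{2} = -9 + 27^{2} = -9 + 729 = 720$)
$b{\left(382,P \right)} + \frac{-2165232 + X{\left(C \right)}}{1592828 + d{\left(348,6 \right)}} = - \frac{925}{3} + \frac{-2165232 + 720}{1592828 - 43} = - \frac{925}{3} - \frac{2164512}{1592785} = - \frac{1479819661}{4778355}$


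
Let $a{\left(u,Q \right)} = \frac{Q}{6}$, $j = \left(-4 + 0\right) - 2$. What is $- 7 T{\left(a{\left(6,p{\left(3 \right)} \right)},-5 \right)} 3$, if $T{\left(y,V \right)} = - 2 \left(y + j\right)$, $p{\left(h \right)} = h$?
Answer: $-231$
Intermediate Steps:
$j = -6$ ($j = -4 - 2 = -6$)
$a{\left(u,Q \right)} = \frac{Q}{6}$ ($a{\left(u,Q \right)} = Q \frac{1}{6} = \frac{Q}{6}$)
$T{\left(y,V \right)} = 12 - 2 y$ ($T{\left(y,V \right)} = - 2 \left(y - 6\right) = - 2 \left(-6 + y\right) = 12 - 2 y$)
$- 7 T{\left(a{\left(6,p{\left(3 \right)} \right)},-5 \right)} 3 = - 7 \left(12 - 2 \cdot \frac{1}{6} \cdot 3\right) 3 = - 7 \left(12 - 1\right) 3 = \left(-7\right) 11 \cdot 3 = \left(-77\right) 3 = -231$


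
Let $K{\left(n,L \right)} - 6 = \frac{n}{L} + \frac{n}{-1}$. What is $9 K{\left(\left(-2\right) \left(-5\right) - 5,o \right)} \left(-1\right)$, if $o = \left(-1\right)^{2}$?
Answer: $-54$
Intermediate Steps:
$o = 1$
$K{\left(n,L \right)} = 6 - n + \frac{n}{L}$ ($K{\left(n,L \right)} = 6 + \left(\frac{n}{L} + \frac{n}{-1}\right) = 6 + \left(\frac{n}{L} + n \left(-1\right)\right) = 6 - \left(n - \frac{n}{L}\right) = 6 - n + \frac{n}{L}$)
$9 K{\left(\left(-2\right) \left(-5\right) - 5,o \right)} \left(-1\right) = 9 \left(6 - \left(\left(-2\right) \left(-5\right) - 5\right) + \frac{\left(-2\right) \left(-5\right) - 5}{1}\right) \left(-1\right) = 9 \left(6 - \left(10 - 5\right) + \left(10 - 5\right) 1\right) \left(-1\right) = 9 \left(6 - 5 + 5 \cdot 1\right) \left(-1\right) = 9 \left(6 - 5 + 5\right) \left(-1\right) = 9 \cdot 6 \left(-1\right) = 54 \left(-1\right) = -54$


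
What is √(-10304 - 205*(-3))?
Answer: I*√9689 ≈ 98.433*I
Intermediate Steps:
√(-10304 - 205*(-3)) = √(-10304 + 615) = √(-9689) = I*√9689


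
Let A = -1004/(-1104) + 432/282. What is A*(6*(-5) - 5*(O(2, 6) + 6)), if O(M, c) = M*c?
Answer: -316690/1081 ≈ -292.96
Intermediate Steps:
A = 31669/12972 (A = -1004*(-1/1104) + 432*(1/282) = 251/276 + 72/47 = 31669/12972 ≈ 2.4413)
A*(6*(-5) - 5*(O(2, 6) + 6)) = 31669*(6*(-5) - 5*(2*6 + 6))/12972 = 31669*(-30 - 5*(12 + 6))/12972 = 31669*(-30 - 5*18)/12972 = 31669*(-30 - 90)/12972 = (31669/12972)*(-120) = -316690/1081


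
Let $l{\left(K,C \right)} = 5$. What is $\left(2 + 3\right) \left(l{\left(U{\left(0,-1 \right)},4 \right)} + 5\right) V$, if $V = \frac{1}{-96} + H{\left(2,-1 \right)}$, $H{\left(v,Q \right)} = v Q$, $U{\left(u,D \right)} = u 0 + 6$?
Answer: $- \frac{4825}{48} \approx -100.52$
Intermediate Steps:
$U{\left(u,D \right)} = 6$ ($U{\left(u,D \right)} = 0 + 6 = 6$)
$H{\left(v,Q \right)} = Q v$
$V = - \frac{193}{96}$ ($V = \frac{1}{-96} - 2 = - \frac{1}{96} - 2 = - \frac{193}{96} \approx -2.0104$)
$\left(2 + 3\right) \left(l{\left(U{\left(0,-1 \right)},4 \right)} + 5\right) V = \left(2 + 3\right) \left(5 + 5\right) \left(- \frac{193}{96}\right) = 5 \cdot 10 \left(- \frac{193}{96}\right) = 50 \left(- \frac{193}{96}\right) = - \frac{4825}{48}$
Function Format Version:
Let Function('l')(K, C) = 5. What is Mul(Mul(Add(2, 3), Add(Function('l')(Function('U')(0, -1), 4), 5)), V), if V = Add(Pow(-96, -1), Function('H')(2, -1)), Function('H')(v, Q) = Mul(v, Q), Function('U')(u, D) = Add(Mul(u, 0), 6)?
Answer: Rational(-4825, 48) ≈ -100.52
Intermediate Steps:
Function('U')(u, D) = 6 (Function('U')(u, D) = Add(0, 6) = 6)
Function('H')(v, Q) = Mul(Q, v)
V = Rational(-193, 96) (V = Add(Pow(-96, -1), Mul(-1, 2)) = Add(Rational(-1, 96), -2) = Rational(-193, 96) ≈ -2.0104)
Mul(Mul(Add(2, 3), Add(Function('l')(Function('U')(0, -1), 4), 5)), V) = Mul(Mul(Add(2, 3), Add(5, 5)), Rational(-193, 96)) = Mul(Mul(5, 10), Rational(-193, 96)) = Mul(50, Rational(-193, 96)) = Rational(-4825, 48)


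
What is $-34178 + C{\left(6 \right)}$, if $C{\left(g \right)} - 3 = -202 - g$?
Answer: $-34383$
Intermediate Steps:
$C{\left(g \right)} = -199 - g$ ($C{\left(g \right)} = 3 - \left(202 + g\right) = -199 - g$)
$-34178 + C{\left(6 \right)} = -34178 - 205 = -34383$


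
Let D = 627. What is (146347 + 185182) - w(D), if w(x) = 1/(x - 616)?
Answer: 3646818/11 ≈ 3.3153e+5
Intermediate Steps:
w(x) = 1/(-616 + x)
(146347 + 185182) - w(D) = (146347 + 185182) - 1/(-616 + 627) = 331529 - 1/11 = 3646818/11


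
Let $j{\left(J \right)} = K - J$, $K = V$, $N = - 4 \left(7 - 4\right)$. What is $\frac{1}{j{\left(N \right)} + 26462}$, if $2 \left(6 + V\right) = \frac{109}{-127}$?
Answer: $\frac{254}{6722763} \approx 3.7782 \cdot 10^{-5}$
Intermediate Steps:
$V = - \frac{1633}{254}$ ($V = -6 + \frac{109 \frac{1}{-127}}{2} = -6 + \frac{109 \left(- \frac{1}{127}\right)}{2} = -6 + \frac{1}{2} \left(- \frac{109}{127}\right) = -6 - \frac{109}{254} = - \frac{1633}{254} \approx -6.4291$)
$N = -12$ ($N = \left(-4\right) 3 = -12$)
$K = - \frac{1633}{254} \approx -6.4291$
$j{\left(J \right)} = - \frac{1633}{254} - J$
$\frac{1}{j{\left(N \right)} + 26462} = \frac{1}{\left(- \frac{1633}{254} - -12\right) + 26462} = \frac{1}{\left(- \frac{1633}{254} + 12\right) + 26462} = \frac{1}{\frac{1415}{254} + 26462} = \frac{1}{\frac{6722763}{254}} = \frac{254}{6722763}$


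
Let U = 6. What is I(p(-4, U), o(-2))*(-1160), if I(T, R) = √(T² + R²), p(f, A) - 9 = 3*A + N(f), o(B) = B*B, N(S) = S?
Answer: -1160*√545 ≈ -27080.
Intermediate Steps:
o(B) = B²
p(f, A) = 9 + f + 3*A (p(f, A) = 9 + (3*A + f) = 9 + (f + 3*A) = 9 + f + 3*A)
I(T, R) = √(R² + T²)
I(p(-4, U), o(-2))*(-1160) = √(((-2)²)² + (9 - 4 + 3*6)²)*(-1160) = √(4² + (9 - 4 + 18)²)*(-1160) = √(16 + 23²)*(-1160) = √(16 + 529)*(-1160) = √545*(-1160) = -1160*√545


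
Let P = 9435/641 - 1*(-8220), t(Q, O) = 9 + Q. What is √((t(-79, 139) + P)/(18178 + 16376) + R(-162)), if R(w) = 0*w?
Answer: √115919270793690/22149114 ≈ 0.48610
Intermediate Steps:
R(w) = 0
P = 5278455/641 (P = 9435*(1/641) + 8220 = 9435/641 + 8220 = 5278455/641 ≈ 8234.7)
√((t(-79, 139) + P)/(18178 + 16376) + R(-162)) = √(((9 - 79) + 5278455/641)/(18178 + 16376) + 0) = √((-70 + 5278455/641)/34554 + 0) = √((5233585/641)*(1/34554) + 0) = √(5233585/22149114 + 0) = √(5233585/22149114) = √115919270793690/22149114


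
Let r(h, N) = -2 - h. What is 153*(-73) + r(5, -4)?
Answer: -11176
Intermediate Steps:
153*(-73) + r(5, -4) = 153*(-73) + (-2 - 1*5) = -11169 + (-2 - 5) = -11169 - 7 = -11176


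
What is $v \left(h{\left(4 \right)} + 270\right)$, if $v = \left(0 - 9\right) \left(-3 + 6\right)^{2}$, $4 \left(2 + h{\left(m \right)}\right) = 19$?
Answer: $- \frac{88371}{4} \approx -22093.0$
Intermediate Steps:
$h{\left(m \right)} = \frac{11}{4}$ ($h{\left(m \right)} = -2 + \frac{1}{4} \cdot 19 = -2 + \frac{19}{4} = \frac{11}{4}$)
$v = -81$ ($v = - 9 \cdot 3^{2} = \left(-9\right) 9 = -81$)
$v \left(h{\left(4 \right)} + 270\right) = - 81 \left(\frac{11}{4} + 270\right) = \left(-81\right) \frac{1091}{4} = - \frac{88371}{4}$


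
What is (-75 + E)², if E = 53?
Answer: 484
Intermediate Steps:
(-75 + E)² = (-75 + 53)² = (-22)² = 484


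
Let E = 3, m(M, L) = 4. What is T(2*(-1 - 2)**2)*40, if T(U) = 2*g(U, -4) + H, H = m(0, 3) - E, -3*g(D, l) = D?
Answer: -440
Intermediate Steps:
g(D, l) = -D/3
H = 1 (H = 4 - 1*3 = 4 - 3 = 1)
T(U) = 1 - 2*U/3 (T(U) = 2*(-U/3) + 1 = -2*U/3 + 1 = 1 - 2*U/3)
T(2*(-1 - 2)**2)*40 = (1 - 4*(-1 - 2)**2/3)*40 = (1 - 4*(-3)**2/3)*40 = (1 - 4*9/3)*40 = (1 - 2/3*18)*40 = (1 - 12)*40 = -11*40 = -440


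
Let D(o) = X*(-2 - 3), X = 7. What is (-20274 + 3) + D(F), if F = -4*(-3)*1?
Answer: -20306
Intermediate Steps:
F = 12 (F = 12*1 = 12)
D(o) = -35 (D(o) = 7*(-2 - 3) = 7*(-5) = -35)
(-20274 + 3) + D(F) = (-20274 + 3) - 35 = -20271 - 35 = -20306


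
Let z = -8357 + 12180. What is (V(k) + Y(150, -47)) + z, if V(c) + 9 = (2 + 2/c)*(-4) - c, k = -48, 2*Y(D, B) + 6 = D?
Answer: 23557/6 ≈ 3926.2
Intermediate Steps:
Y(D, B) = -3 + D/2
z = 3823
V(c) = -17 - c - 8/c (V(c) = -9 + ((2 + 2/c)*(-4) - c) = -9 + ((-8 - 8/c) - c) = -9 + (-8 - c - 8/c) = -17 - c - 8/c)
(V(k) + Y(150, -47)) + z = ((-17 - 1*(-48) - 8/(-48)) + (-3 + (½)*150)) + 3823 = ((-17 + 48 - 8*(-1/48)) + (-3 + 75)) + 3823 = ((-17 + 48 + ⅙) + 72) + 3823 = (187/6 + 72) + 3823 = 619/6 + 3823 = 23557/6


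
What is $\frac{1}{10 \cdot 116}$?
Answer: $\frac{1}{1160} \approx 0.00086207$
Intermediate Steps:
$\frac{1}{10 \cdot 116} = \frac{1}{1160}$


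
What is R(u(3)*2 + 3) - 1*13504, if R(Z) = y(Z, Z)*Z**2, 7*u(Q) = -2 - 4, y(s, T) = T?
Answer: -4631143/343 ≈ -13502.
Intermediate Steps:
u(Q) = -6/7 (u(Q) = (-2 - 4)/7 = (1/7)*(-6) = -6/7)
R(Z) = Z**3 (R(Z) = Z*Z**2 = Z**3)
R(u(3)*2 + 3) - 1*13504 = (-6/7*2 + 3)**3 - 1*13504 = (-12/7 + 3)**3 - 13504 = (9/7)**3 - 13504 = 729/343 - 13504 = -4631143/343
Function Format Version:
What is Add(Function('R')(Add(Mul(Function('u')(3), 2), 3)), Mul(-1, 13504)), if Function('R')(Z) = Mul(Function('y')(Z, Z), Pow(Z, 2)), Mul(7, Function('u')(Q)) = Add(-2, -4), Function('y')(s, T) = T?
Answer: Rational(-4631143, 343) ≈ -13502.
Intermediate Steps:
Function('u')(Q) = Rational(-6, 7) (Function('u')(Q) = Mul(Rational(1, 7), Add(-2, -4)) = Mul(Rational(1, 7), -6) = Rational(-6, 7))
Function('R')(Z) = Pow(Z, 3) (Function('R')(Z) = Mul(Z, Pow(Z, 2)) = Pow(Z, 3))
Add(Function('R')(Add(Mul(Function('u')(3), 2), 3)), Mul(-1, 13504)) = Add(Pow(Add(Mul(Rational(-6, 7), 2), 3), 3), Mul(-1, 13504)) = Add(Pow(Add(Rational(-12, 7), 3), 3), -13504) = Add(Pow(Rational(9, 7), 3), -13504) = Add(Rational(729, 343), -13504) = Rational(-4631143, 343)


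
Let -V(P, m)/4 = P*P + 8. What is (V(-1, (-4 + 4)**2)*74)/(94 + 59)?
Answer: -296/17 ≈ -17.412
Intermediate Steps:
V(P, m) = -32 - 4*P**2 (V(P, m) = -4*(P*P + 8) = -4*(P**2 + 8) = -4*(8 + P**2) = -32 - 4*P**2)
(V(-1, (-4 + 4)**2)*74)/(94 + 59) = ((-32 - 4*(-1)**2)*74)/(94 + 59) = ((-32 - 4*1)*74)/153 = ((-32 - 4)*74)*(1/153) = -36*74*(1/153) = -2664*1/153 = -296/17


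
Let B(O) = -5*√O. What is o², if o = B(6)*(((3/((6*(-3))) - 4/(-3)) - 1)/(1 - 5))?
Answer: 25/96 ≈ 0.26042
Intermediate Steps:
o = 5*√6/24 (o = (-5*√6)*(((3/((6*(-3))) - 4/(-3)) - 1)/(1 - 5)) = (-5*√6)*(((3/(-18) - 4*(-⅓)) - 1)/(-4)) = (-5*√6)*(((3*(-1/18) + 4/3) - 1)*(-¼)) = (-5*√6)*(((-⅙ + 4/3) - 1)*(-¼)) = (-5*√6)*((7/6 - 1)*(-¼)) = (-5*√6)*((⅙)*(-¼)) = -5*√6*(-1/24) = 5*√6/24 ≈ 0.51031)
o² = (5*√6/24)² = 25/96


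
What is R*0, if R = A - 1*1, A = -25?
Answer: 0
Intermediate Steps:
R = -26 (R = -25 - 1*1 = -25 - 1 = -26)
R*0 = -26*0 = 0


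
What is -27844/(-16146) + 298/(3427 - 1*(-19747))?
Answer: 162517091/93541851 ≈ 1.7374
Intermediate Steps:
-27844/(-16146) + 298/(3427 - 1*(-19747)) = -27844*(-1/16146) + 298/(3427 + 19747) = 13922/8073 + 298/23174 = 13922/8073 + 298*(1/23174) = 13922/8073 + 149/11587 = 162517091/93541851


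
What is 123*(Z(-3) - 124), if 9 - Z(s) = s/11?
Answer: -155226/11 ≈ -14111.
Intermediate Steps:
Z(s) = 9 - s/11
123*(Z(-3) - 124) = 123*((9 - 1/11*(-3)) - 124) = 123*((9 + 3/11) - 124) = 123*(102/11 - 124) = 123*(-1262/11) = -155226/11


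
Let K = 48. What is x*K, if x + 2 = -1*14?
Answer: -768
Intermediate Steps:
x = -16 (x = -2 - 1*14 = -2 - 14 = -16)
x*K = -16*48 = -768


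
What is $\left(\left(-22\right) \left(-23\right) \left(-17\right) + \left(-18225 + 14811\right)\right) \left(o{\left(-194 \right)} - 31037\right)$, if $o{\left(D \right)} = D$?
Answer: $375271696$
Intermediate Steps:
$\left(\left(-22\right) \left(-23\right) \left(-17\right) + \left(-18225 + 14811\right)\right) \left(o{\left(-194 \right)} - 31037\right) = \left(\left(-22\right) \left(-23\right) \left(-17\right) + \left(-18225 + 14811\right)\right) \left(-194 - 31037\right) = \left(506 \left(-17\right) - 3414\right) \left(-31231\right) = \left(-8602 - 3414\right) \left(-31231\right) = \left(-12016\right) \left(-31231\right) = 375271696$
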